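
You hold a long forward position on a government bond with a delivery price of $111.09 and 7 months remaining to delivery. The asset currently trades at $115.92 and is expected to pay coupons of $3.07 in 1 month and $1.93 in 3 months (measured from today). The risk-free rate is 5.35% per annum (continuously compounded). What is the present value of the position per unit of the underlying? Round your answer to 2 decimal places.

$3.28

PV(remaining coupons) I = 3.07·e^(−0.0535·1/12) + 1.93·e^(−0.0535·3/12) = 4.9607
Current forward F = (S − I)·e^(rT) = (115.92 − 4.9607)·e^(0.0535·7/12) = 110.9593 × 1.031700 = 114.4767
Value (long) = (F − K)·e^(−rT) = (114.4767 − 111.09) × 0.969274 = 3.2826
Value = $3.28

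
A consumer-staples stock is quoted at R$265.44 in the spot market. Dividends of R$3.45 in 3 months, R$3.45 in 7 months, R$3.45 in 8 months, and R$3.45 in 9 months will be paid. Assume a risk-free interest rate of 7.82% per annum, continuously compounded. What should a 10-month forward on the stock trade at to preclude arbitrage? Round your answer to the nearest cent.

PV(dividends) I = 3.45·e^(−0.0782·3/12) + 3.45·e^(−0.0782·7/12) + 3.45·e^(−0.0782·8/12) + 3.45·e^(−0.0782·9/12)
I = 3.3832 + 3.2962 + 3.2747 + 3.2535 = 13.2076
F = (S − I)·e^(rT) = (265.44 − 13.2076) · e^(0.0782·10/12)
= 252.2324 · e^0.065167 = 252.2324 × 1.067337 = R$269.22

R$269.22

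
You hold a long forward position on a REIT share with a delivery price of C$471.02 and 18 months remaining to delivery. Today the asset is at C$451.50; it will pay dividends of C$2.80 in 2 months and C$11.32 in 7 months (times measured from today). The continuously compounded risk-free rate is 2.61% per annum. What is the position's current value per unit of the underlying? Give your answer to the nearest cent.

-C$15.37

PV(remaining dividends) I = 2.80·e^(−0.0261·2/12) + 11.32·e^(−0.0261·7/12) = 13.9368
Current forward F = (S − I)·e^(rT) = (451.50 − 13.9368)·e^(0.0261·18/12) = 437.5632 × 1.039926 = 455.0333
Value (long) = (F − K)·e^(−rT) = (455.0333 − 471.02) × 0.961606 = -15.3729
Value = -C$15.37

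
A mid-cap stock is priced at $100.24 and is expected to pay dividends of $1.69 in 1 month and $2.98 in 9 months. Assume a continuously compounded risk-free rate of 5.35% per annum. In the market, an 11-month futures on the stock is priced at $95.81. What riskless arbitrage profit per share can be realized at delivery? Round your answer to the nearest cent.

PV(dividends) I = 1.69·e^(−0.0535·1/12) + 2.98·e^(−0.0535·9/12) = 4.5453
Fair futures F* = (S − I)·e^(rT) = (100.24 − 4.5453)·e^0.049042 = 95.6947 × 1.050264 = 100.5047
Market $95.81 < fair 100.5047: forward underpriced → reverse cash-and-carry (short the stock, invest proceeds at r, pay the dividends, go long the forward).
Profit at T = |F_mkt − F*| = |95.81 − 100.5047| = $4.69 per share

$4.69 per share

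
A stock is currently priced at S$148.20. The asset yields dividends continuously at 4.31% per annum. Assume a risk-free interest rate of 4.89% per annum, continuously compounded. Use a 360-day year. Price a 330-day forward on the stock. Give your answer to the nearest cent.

S$148.99

F = S·e^((r − q)T) = 148.20 · e^((0.0489 − 0.0431) × 330/360)
= 148.20 · e^0.005317 = 148.20 × 1.005331
F = S$148.99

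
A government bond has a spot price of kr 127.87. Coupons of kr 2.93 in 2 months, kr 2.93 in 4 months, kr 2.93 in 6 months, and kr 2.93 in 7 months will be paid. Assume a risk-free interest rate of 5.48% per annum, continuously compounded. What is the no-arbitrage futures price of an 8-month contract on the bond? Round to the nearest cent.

PV(coupons) I = 2.93·e^(−0.0548·2/12) + 2.93·e^(−0.0548·4/12) + 2.93·e^(−0.0548·6/12) + 2.93·e^(−0.0548·7/12)
I = 2.9034 + 2.8770 + 2.8508 + 2.8378 = 11.4690
F = (S − I)·e^(rT) = (127.87 − 11.4690) · e^(0.0548·8/12)
= 116.4010 · e^0.036533 = 116.4010 × 1.037209 = kr 120.73

kr 120.73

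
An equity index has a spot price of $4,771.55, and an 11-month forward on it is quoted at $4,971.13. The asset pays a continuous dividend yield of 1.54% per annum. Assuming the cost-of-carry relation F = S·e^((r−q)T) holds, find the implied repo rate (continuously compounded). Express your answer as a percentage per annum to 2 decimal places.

From F = S·e^((r−q)T): (r − q) = ln(F/S)/T
ln(4971.13/4771.55) = ln(1.041827) = 0.040976
(r − q) = 0.040976 / (11/12) = 0.044701
r = ln(F/S)/T + q = 0.044701 + 0.0154 = 0.060101
r = 6.01%

6.01%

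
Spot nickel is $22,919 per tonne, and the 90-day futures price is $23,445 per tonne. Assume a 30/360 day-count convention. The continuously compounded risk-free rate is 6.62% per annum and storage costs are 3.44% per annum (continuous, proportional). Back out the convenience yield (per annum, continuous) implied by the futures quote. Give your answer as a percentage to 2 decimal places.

F = S·e^((r+u−y)T) ⇒ (r+u−y) = ln(F/S)/T
ln(23445/22919) = 0.022691; /T ⇒ 0.090764
y = r + u − ln(F/S)/T = 0.0662 + 0.0344 − 0.090764 = 0.009836
y = 0.98%

0.98%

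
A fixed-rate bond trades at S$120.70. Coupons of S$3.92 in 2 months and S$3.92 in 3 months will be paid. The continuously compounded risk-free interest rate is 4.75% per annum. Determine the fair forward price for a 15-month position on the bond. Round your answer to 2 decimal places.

S$119.85

PV(coupons) I = 3.92·e^(−0.0475·2/12) + 3.92·e^(−0.0475·3/12)
I = 3.8891 + 3.8737 = 7.7628
F = (S − I)·e^(rT) = (120.70 − 7.7628) · e^(0.0475·15/12)
= 112.9372 · e^0.059375 = 112.9372 × 1.061173 = S$119.85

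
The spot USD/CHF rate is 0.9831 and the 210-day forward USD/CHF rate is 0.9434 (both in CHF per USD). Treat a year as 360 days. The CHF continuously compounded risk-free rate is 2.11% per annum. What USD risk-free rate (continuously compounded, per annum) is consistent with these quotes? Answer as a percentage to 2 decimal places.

9.18%

F = S·e^((r_CHF − r_USD)T) ⇒ r_USD = r_CHF − ln(F/S)/T
ln(0.9434/0.9831) = -0.041220; /(210/360) = -0.070663
r_USD = 0.0211 + 0.070663 = 0.091763
r_USD = 9.18%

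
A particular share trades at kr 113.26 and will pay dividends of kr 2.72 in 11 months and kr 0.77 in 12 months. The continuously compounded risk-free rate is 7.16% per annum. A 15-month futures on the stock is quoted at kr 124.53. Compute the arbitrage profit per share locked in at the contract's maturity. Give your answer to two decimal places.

PV(dividends) I = 2.72·e^(−0.0716·11/12) + 0.77·e^(−0.0716·12/12) = 3.2640
Fair futures F* = (S − I)·e^(rT) = (113.26 − 3.2640)·e^0.089500 = 109.9960 × 1.093627 = 120.2946
Market kr 124.53 > fair 120.2946: forward overpriced → cash-and-carry (borrow at r, buy the stock and collect the dividends, short the forward).
Profit at T = |F_mkt − F*| = |124.53 − 120.2946| = kr 4.24 per share

kr 4.24 per share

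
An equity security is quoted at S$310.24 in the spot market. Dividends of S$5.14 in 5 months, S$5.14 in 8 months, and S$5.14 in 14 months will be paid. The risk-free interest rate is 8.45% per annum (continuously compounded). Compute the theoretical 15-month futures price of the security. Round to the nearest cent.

PV(dividends) I = 5.14·e^(−0.0845·5/12) + 5.14·e^(−0.0845·8/12) + 5.14·e^(−0.0845·14/12)
I = 4.9622 + 4.8585 + 4.6575 = 14.4782
F = (S − I)·e^(rT) = (310.24 − 14.4782) · e^(0.0845·15/12)
= 295.7618 · e^0.105625 = 295.7618 × 1.111405 = S$328.71

S$328.71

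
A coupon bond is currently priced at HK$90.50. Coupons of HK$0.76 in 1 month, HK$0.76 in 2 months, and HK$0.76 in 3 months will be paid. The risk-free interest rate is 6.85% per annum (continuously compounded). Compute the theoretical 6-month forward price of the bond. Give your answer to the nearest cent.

PV(coupons) I = 0.76·e^(−0.0685·1/12) + 0.76·e^(−0.0685·2/12) + 0.76·e^(−0.0685·3/12)
I = 0.7557 + 0.7514 + 0.7471 = 2.2542
F = (S − I)·e^(rT) = (90.50 − 2.2542) · e^(0.0685·6/12)
= 88.2458 · e^0.034250 = 88.2458 × 1.034843 = HK$91.32

HK$91.32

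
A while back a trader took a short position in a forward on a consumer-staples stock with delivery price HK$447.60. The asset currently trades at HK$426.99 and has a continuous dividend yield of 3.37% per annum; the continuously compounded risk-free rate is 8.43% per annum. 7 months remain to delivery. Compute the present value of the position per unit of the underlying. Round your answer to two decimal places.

Current fair forward for the remaining 7 months: F = S·e^((r − q)·T), (r − q) = 0.0843 − 0.0337 = 0.0506
F = 426.99 · e^(0.0506 × 7/12) = 426.99 × 1.029957 = 439.7813
Value of long forward = (F − K)·e^(−rT) = (439.7813 − 447.60) · e^(−0.0843·7/12)
= -7.8187 × 0.952015 = -7.44
Short position value = −(long value) = HK$7.44

HK$7.44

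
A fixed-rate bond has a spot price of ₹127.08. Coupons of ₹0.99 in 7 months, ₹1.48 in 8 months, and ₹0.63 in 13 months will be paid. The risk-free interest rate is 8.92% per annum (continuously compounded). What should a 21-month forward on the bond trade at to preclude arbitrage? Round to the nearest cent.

PV(coupons) I = 0.99·e^(−0.0892·7/12) + 1.48·e^(−0.0892·8/12) + 0.63·e^(−0.0892·13/12)
I = 0.9398 + 1.3946 + 0.5720 = 2.9064
F = (S − I)·e^(rT) = (127.08 − 2.9064) · e^(0.0892·21/12)
= 124.1736 · e^0.156100 = 124.1736 × 1.168943 = ₹145.15

₹145.15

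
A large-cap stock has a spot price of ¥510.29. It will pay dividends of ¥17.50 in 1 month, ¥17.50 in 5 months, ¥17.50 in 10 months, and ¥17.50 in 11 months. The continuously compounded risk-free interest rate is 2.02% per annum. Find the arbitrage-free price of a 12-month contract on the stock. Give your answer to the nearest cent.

PV(dividends) I = 17.50·e^(−0.0202·1/12) + 17.50·e^(−0.0202·5/12) + 17.50·e^(−0.0202·10/12) + 17.50·e^(−0.0202·11/12)
I = 17.4706 + 17.3533 + 17.2079 + 17.1789 = 69.2107
F = (S − I)·e^(rT) = (510.29 − 69.2107) · e^(0.0202·12/12)
= 441.0793 · e^0.020200 = 441.0793 × 1.020405 = ¥450.08

¥450.08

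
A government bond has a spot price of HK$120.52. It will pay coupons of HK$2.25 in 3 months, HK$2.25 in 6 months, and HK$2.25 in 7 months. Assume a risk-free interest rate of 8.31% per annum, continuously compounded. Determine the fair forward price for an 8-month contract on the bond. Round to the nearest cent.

PV(coupons) I = 2.25·e^(−0.0831·3/12) + 2.25·e^(−0.0831·6/12) + 2.25·e^(−0.0831·7/12)
I = 2.2037 + 2.1584 + 2.1435 = 6.5056
F = (S − I)·e^(rT) = (120.52 − 6.5056) · e^(0.0831·8/12)
= 114.0144 · e^0.055400 = 114.0144 × 1.056963 = HK$120.51

HK$120.51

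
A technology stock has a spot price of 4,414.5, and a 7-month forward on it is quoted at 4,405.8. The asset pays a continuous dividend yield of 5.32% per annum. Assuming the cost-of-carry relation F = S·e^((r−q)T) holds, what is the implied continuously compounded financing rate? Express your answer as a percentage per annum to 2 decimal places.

4.98%

From F = S·e^((r−q)T): (r − q) = ln(F/S)/T
ln(4405.8/4414.5) = ln(0.998029) = -0.001973
(r − q) = -0.001973 / (7/12) = -0.003382
r = ln(F/S)/T + q = -0.003382 + 0.0532 = 0.049818
r = 4.98%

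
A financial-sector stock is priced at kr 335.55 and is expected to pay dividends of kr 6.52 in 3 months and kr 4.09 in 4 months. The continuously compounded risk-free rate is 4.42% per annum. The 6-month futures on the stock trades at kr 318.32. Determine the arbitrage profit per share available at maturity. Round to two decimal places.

kr 14.02 per share

PV(dividends) I = 6.52·e^(−0.0442·3/12) + 4.09·e^(−0.0442·4/12) = 10.4785
Fair futures F* = (S − I)·e^(rT) = (335.55 − 10.4785)·e^0.022100 = 325.0715 × 1.022346 = 332.3355
Market kr 318.32 < fair 332.3355: forward underpriced → reverse cash-and-carry (short the stock, invest proceeds at r, pay the dividends, go long the forward).
Profit at T = |F_mkt − F*| = |318.32 − 332.3355| = kr 14.02 per share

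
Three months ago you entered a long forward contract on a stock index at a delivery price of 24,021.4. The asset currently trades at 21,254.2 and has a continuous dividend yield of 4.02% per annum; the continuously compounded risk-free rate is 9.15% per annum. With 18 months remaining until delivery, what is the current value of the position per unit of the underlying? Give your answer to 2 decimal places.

-930.26

Current fair forward for the remaining 18 months: F = S·e^((r − q)·T), (r − q) = 0.0915 − 0.0402 = 0.0513
F = 21254.2 · e^(0.0513 × 18/12) = 21254.2 × 1.07998808 = 22954.2826
Value of long forward = (F − K)·e^(−rT) = (22954.2826 − 24021.4) · e^(−0.0915·18/12)
= -1067.1174 × 0.87175226 = -930.26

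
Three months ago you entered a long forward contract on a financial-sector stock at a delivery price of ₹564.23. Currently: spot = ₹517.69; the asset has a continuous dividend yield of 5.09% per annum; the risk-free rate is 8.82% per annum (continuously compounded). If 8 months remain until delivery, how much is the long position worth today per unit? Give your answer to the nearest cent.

-₹31.59

Current fair forward for the remaining 8 months: F = S·e^((r − q)·T), (r − q) = 0.0882 − 0.0509 = 0.0373
F = 517.69 · e^(0.0373 × 8/12) = 517.69 × 1.025178 = 530.7244
Value of long forward = (F − K)·e^(−rT) = (530.7244 − 564.23) · e^(−0.0882·8/12)
= -33.5056 × 0.942895 = -31.59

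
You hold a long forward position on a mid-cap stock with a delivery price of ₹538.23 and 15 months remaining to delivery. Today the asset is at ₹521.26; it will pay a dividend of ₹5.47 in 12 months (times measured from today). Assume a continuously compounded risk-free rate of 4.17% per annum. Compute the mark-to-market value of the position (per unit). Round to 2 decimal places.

₹5.12

PV(remaining dividends) I = 5.47·e^(−0.0417·12/12) = 5.2466
Current forward F = (S − I)·e^(rT) = (521.26 − 5.2466)·e^(0.0417·15/12) = 516.0134 × 1.053507 = 543.6237
Value (long) = (F − K)·e^(−rT) = (543.6237 − 538.23) × 0.949210 = 5.1198
Value = ₹5.12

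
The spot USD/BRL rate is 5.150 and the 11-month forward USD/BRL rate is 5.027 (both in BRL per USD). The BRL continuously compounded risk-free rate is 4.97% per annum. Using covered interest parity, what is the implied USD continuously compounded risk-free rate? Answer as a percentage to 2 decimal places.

F = S·e^((r_BRL − r_USD)T) ⇒ r_USD = r_BRL − ln(F/S)/T
ln(5.027/5.150) = -0.024173; /(11/12) = -0.026371
r_USD = 0.0497 + 0.026371 = 0.076071
r_USD = 7.61%

7.61%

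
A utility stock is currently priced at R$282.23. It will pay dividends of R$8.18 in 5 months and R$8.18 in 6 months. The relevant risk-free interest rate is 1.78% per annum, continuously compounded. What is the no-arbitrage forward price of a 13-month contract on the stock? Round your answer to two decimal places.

R$271.18

PV(dividends) I = 8.18·e^(−0.0178·5/12) + 8.18·e^(−0.0178·6/12)
I = 8.1196 + 8.1075 = 16.2271
F = (S − I)·e^(rT) = (282.23 − 16.2271) · e^(0.0178·13/12)
= 266.0029 · e^0.019283 = 266.0029 × 1.019470 = R$271.18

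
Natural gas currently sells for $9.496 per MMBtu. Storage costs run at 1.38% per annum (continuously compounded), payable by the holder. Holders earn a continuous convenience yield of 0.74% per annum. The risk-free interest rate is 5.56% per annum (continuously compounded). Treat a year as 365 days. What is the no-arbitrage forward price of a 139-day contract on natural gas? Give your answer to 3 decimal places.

Net carry = r + u − y = 0.0556 + 0.0138 − 0.0074 = 0.0620
F = S·e^((r+u−y)T) = 9.496 · e^(0.0620 × 139/365) = 9.496 · e^0.023611
= 9.496 × 1.023892 = $9.723 per MMBtu

$9.723 per MMBtu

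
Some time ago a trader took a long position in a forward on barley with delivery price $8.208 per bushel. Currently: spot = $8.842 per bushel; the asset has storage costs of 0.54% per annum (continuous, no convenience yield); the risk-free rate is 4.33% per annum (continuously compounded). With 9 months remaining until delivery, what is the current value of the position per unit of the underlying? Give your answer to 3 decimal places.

$0.932 per bushel

Current fair forward for the remaining 9 months: F = S·e^((r + u)·T), (r + u) = 0.0433 + 0.0054 = 0.0487
F = 8.842 · e^(0.0487 × 9/12) = 8.842 × 1.037200 = 9.1709
Value of long forward = (F − K)·e^(−rT) = (9.1709 − 8.208) · e^(−0.0433·9/12)
= 0.9629 × 0.968047 = 0.932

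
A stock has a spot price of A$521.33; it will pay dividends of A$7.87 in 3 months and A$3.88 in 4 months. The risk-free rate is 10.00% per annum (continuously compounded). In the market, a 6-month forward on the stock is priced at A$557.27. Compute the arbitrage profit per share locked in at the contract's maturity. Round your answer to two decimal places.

A$21.23 per share

PV(dividends) I = 7.87·e^(−0.1000·3/12) + 3.88·e^(−0.1000·4/12) = 11.4285
Fair forward F* = (S − I)·e^(rT) = (521.33 − 11.4285)·e^0.050000 = 509.9015 × 1.051271 = 536.0447
Market A$557.27 > fair 536.0447: forward overpriced → cash-and-carry (borrow at r, buy the stock and collect the dividends, short the forward).
Profit at T = |F_mkt − F*| = |557.27 − 536.0447| = A$21.23 per share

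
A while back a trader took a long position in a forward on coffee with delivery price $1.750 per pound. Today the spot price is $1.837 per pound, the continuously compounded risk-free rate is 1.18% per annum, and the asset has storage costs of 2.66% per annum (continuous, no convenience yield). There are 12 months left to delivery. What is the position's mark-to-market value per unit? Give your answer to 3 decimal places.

$0.157 per pound

Current fair forward for the remaining 12 months: F = S·e^((r + u)·T), (r + u) = 0.0118 + 0.0266 = 0.0384
F = 1.837 · e^(0.0384 × 12/12) = 1.837 × 1.039147 = 1.9089
Value of long forward = (F − K)·e^(−rT) = (1.9089 − 1.750) · e^(−0.0118·12/12)
= 0.1589 × 0.988269 = 0.157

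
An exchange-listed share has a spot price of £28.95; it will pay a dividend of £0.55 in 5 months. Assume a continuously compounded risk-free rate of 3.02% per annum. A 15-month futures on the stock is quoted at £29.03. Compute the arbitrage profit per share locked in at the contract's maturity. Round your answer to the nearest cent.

£0.47 per share

PV(dividends) I = 0.55·e^(−0.0302·5/12) = 0.5431
Fair futures F* = (S − I)·e^(rT) = (28.95 − 0.5431)·e^0.037750 = 28.4069 × 1.038472 = 29.4998
Market £29.03 < fair 29.4998: forward underpriced → reverse cash-and-carry (short the stock, invest proceeds at r, pay the dividends, go long the forward).
Profit at T = |F_mkt − F*| = |29.03 − 29.4998| = £0.47 per share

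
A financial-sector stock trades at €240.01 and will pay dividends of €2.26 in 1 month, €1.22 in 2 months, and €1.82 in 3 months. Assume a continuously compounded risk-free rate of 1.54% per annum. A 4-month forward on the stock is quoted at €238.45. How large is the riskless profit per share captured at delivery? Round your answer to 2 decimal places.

PV(dividends) I = 2.26·e^(−0.0154·1/12) + 1.22·e^(−0.0154·2/12) + 1.82·e^(−0.0154·3/12) = 5.2870
Fair forward F* = (S − I)·e^(rT) = (240.01 − 5.2870)·e^0.005133 = 234.7230 × 1.005146 = 235.9309
Market €238.45 > fair 235.9309: forward overpriced → cash-and-carry (borrow at r, buy the stock and collect the dividends, short the forward).
Profit at T = |F_mkt − F*| = |238.45 − 235.9309| = €2.52 per share

€2.52 per share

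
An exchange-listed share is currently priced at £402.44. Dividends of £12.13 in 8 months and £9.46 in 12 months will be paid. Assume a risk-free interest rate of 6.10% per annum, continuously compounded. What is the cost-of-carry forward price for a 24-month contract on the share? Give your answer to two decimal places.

PV(dividends) I = 12.13·e^(−0.0610·8/12) + 9.46·e^(−0.0610·12/12)
I = 11.6466 + 8.9002 = 20.5468
F = (S − I)·e^(rT) = (402.44 − 20.5468) · e^(0.0610·24/12)
= 381.8932 · e^0.122000 = 381.8932 × 1.129754 = £431.45

£431.45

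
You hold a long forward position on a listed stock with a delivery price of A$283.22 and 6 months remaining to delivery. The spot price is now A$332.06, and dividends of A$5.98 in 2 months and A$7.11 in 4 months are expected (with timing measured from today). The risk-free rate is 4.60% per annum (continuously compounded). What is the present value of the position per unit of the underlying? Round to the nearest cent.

PV(remaining dividends) I = 5.98·e^(−0.0460·2/12) + 7.11·e^(−0.0460·4/12) = 12.9361
Current forward F = (S − I)·e^(rT) = (332.06 − 12.9361)·e^(0.0460·6/12) = 319.1239 × 1.023267 = 326.5490
Value (long) = (F − K)·e^(−rT) = (326.5490 − 283.22) × 0.977262 = 42.3438
Value = A$42.34

A$42.34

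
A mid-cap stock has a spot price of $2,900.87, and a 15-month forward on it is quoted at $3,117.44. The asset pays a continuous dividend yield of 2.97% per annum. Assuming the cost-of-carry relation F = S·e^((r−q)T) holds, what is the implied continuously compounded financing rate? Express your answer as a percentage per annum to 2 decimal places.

8.73%

From F = S·e^((r−q)T): (r − q) = ln(F/S)/T
ln(3117.44/2900.87) = ln(1.074657) = 0.072002
(r − q) = 0.072002 / (15/12) = 0.057602
r = ln(F/S)/T + q = 0.057602 + 0.0297 = 0.087302
r = 8.73%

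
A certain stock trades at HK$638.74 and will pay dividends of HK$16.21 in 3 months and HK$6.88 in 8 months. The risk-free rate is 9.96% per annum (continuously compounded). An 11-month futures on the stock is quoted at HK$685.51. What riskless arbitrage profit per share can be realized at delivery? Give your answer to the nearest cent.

PV(dividends) I = 16.21·e^(−0.0996·3/12) + 6.88·e^(−0.0996·8/12) = 22.2494
Fair futures F* = (S − I)·e^(rT) = (638.74 − 22.2494)·e^0.091300 = 616.4906 × 1.095598 = 675.4259
Market HK$685.51 > fair 675.4259: forward overpriced → cash-and-carry (borrow at r, buy the stock and collect the dividends, short the forward).
Profit at T = |F_mkt − F*| = |685.51 − 675.4259| = HK$10.08 per share

HK$10.08 per share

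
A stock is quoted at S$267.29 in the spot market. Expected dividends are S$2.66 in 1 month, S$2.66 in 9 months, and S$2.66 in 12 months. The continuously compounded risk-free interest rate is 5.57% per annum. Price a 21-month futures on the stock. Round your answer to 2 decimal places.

PV(dividends) I = 2.66·e^(−0.0557·1/12) + 2.66·e^(−0.0557·9/12) + 2.66·e^(−0.0557·12/12)
I = 2.6477 + 2.5512 + 2.5159 = 7.7148
F = (S − I)·e^(rT) = (267.29 − 7.7148) · e^(0.0557·21/12)
= 259.5752 · e^0.097475 = 259.5752 × 1.102384 = S$286.15

S$286.15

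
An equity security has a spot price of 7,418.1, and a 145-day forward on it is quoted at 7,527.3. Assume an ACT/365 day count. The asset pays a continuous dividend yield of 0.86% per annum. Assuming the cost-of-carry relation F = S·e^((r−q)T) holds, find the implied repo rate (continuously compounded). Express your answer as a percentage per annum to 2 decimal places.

4.54%

From F = S·e^((r−q)T): (r − q) = ln(F/S)/T
ln(7527.3/7418.1) = ln(1.014721) = 0.014614
(r − q) = 0.014614 / (145/365) = 0.036787
r = ln(F/S)/T + q = 0.036787 + 0.0086 = 0.045387
r = 4.54%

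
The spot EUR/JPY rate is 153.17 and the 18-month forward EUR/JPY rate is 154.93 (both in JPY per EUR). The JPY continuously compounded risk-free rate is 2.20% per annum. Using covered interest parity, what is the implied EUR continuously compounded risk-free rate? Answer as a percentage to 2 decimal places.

1.44%

F = S·e^((r_JPY − r_EUR)T) ⇒ r_EUR = r_JPY − ln(F/S)/T
ln(154.93/153.17) = 0.011425; /(18/12) = 0.007617
r_EUR = 0.0220 − 0.007617 = 0.014383
r_EUR = 1.44%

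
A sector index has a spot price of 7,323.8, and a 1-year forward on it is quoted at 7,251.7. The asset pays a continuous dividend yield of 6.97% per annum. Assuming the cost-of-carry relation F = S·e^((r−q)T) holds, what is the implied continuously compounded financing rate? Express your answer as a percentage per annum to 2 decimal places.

From F = S·e^((r−q)T): (r − q) = ln(F/S)/T
ln(7251.7/7323.8) = ln(0.990155) = -0.009894
(r − q) = -0.009894 / (1) = -0.009894
r = ln(F/S)/T + q = -0.009894 + 0.0697 = 0.059806
r = 5.98%

5.98%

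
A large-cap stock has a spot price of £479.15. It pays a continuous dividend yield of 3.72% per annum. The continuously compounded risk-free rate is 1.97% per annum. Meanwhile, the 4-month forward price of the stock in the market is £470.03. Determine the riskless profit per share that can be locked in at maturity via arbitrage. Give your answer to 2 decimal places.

Fair forward: F* = S·e^(carry·T), with carry = (r − q) = 0.0197 − 0.0372 = -0.0175
F* = 479.15 · e^(-0.0175 × 4/12) = 479.15 · e^-0.005833 = 479.15 × 0.994184 = £476.3633
Market £470.03 < fair £476.3633: forward underpriced → reverse cash-and-carry (short spot, go long the forward).
At maturity, profit = |F_mkt − F*| = |470.03 − 476.3633| = £6.33 per share

£6.33 per share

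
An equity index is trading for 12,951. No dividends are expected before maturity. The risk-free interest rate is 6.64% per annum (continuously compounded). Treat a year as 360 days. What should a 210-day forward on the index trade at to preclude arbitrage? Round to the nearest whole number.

F = S·e^(rT) = 12951 · e^(0.0664 × 210/360)
= 12951 · e^0.038733 = 12951 × 1.039493
F = 13,462

13,462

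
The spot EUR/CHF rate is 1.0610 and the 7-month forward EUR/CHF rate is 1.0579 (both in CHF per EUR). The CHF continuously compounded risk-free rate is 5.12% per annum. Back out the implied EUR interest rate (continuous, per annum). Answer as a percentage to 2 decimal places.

F = S·e^((r_CHF − r_EUR)T) ⇒ r_EUR = r_CHF − ln(F/S)/T
ln(1.0579/1.0610) = -0.002926; /(7/12) = -0.005016
r_EUR = 0.0512 + 0.005016 = 0.056216
r_EUR = 5.62%

5.62%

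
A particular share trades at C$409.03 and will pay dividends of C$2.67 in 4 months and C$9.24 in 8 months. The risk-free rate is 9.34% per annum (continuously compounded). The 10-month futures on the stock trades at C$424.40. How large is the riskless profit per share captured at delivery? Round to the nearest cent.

PV(dividends) I = 2.67·e^(−0.0934·4/12) + 9.24·e^(−0.0934·8/12) = 11.2704
Fair futures F* = (S − I)·e^(rT) = (409.03 − 11.2704)·e^0.077833 = 397.7596 × 1.080942 = 429.9551
Market C$424.40 < fair 429.9551: forward underpriced → reverse cash-and-carry (short the stock, invest proceeds at r, pay the dividends, go long the forward).
Profit at T = |F_mkt − F*| = |424.40 − 429.9551| = C$5.56 per share

C$5.56 per share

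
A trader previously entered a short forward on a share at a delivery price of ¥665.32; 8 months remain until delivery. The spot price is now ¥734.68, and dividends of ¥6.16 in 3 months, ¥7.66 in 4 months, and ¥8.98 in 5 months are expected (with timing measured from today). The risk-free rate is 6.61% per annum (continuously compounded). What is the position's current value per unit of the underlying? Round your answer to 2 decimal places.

-¥75.75

PV(remaining dividends) I = 6.16·e^(−0.0661·3/12) + 7.66·e^(−0.0661·4/12) + 8.98·e^(−0.0661·5/12) = 22.2882
Current forward F = (S − I)·e^(rT) = (734.68 − 22.2882)·e^(0.0661·8/12) = 712.3918 × 1.045052 = 744.4865
Value (long) = (F − K)·e^(−rT) = (744.4865 − 665.32) × 0.956890 = 75.7536
Short position value = −(long value) = -¥75.75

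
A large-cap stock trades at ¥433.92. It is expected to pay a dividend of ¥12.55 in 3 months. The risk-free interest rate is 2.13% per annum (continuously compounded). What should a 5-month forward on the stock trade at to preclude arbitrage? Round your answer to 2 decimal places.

PV(dividends) I = 12.55·e^(−0.0213·3/12)
I = 12.4833
F = (S − I)·e^(rT) = (433.92 − 12.4833) · e^(0.0213·5/12)
= 421.4367 · e^0.008875 = 421.4367 × 1.008914 = ¥425.19

¥425.19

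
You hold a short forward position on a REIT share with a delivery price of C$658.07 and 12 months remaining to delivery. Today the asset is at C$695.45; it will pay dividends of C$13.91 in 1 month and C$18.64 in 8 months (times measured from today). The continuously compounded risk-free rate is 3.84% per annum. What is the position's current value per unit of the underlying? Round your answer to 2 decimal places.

PV(remaining dividends) I = 13.91·e^(−0.0384·1/12) + 18.64·e^(−0.0384·8/12) = 32.0344
Current forward F = (S − I)·e^(rT) = (695.45 − 32.0344)·e^(0.0384·12/12) = 663.4156 × 1.039147 = 689.3863
Value (long) = (F − K)·e^(−rT) = (689.3863 − 658.07) × 0.962328 = 30.1366
Short position value = −(long value) = -C$30.14

-C$30.14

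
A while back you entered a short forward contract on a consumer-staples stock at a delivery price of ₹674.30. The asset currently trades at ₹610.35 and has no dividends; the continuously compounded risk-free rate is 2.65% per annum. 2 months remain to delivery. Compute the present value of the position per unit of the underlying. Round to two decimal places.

Current fair forward for the remaining 2 months: F = S·e^(r·T), r = 0.0265
F = 610.35 · e^(0.0265 × 2/12) = 610.35 × 1.004426 = 613.0514
Value of long forward = (F − K)·e^(−rT) = (613.0514 − 674.30) · e^(−0.0265·2/12)
= -61.2486 × 0.995593 = -60.98
Short position value = −(long value) = ₹60.98

₹60.98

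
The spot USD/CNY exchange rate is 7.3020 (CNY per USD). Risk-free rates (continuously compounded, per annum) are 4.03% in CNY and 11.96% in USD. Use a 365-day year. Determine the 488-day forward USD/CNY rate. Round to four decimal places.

F = S·e^((r_CNY − r_USD)T) = 7.3020 · e^((0.0403 − 0.1196) × 488/365)
= 7.3020 · e^-0.106023 = 7.3020 × 0.899404
F = 6.5674 CNY per USD

6.5674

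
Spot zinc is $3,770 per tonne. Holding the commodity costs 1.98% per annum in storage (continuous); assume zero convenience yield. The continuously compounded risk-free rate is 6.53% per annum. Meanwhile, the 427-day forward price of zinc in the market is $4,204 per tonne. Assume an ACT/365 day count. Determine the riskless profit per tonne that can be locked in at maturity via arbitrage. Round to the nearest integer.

$39 per tonne

Fair forward: F* = S·e^(carry·T), with carry = (r + u) = 0.0653 + 0.0198 = 0.0851
F* = 3770 · e^(0.0851 × 427/365) = 3770 · e^0.099555 = 3770 × 1.104679 = $4164.6398
Market $4204 > fair $4164.6398: forward overpriced → cash-and-carry (buy spot, short the forward).
At maturity, profit = |F_mkt − F*| = |4204 − 4164.6398| = $39 per tonne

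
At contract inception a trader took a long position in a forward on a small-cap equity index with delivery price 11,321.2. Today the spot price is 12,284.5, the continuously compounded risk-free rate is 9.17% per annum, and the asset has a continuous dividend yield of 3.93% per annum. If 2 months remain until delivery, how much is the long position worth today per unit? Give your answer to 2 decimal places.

1054.81

Current fair forward for the remaining 2 months: F = S·e^((r − q)·T), (r − q) = 0.0917 − 0.0393 = 0.0524
F = 12284.5 · e^(0.0524 × 2/12) = 12284.5 × 1.00877158 = 12392.2545
Value of long forward = (F − K)·e^(−rT) = (12392.2545 − 11321.2) · e^(−0.0917·2/12)
= 1071.0545 × 0.98483286 = 1054.81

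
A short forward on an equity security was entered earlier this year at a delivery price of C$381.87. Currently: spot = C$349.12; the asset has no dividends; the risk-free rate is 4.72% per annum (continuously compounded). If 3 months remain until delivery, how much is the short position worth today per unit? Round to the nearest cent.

Current fair forward for the remaining 3 months: F = S·e^(r·T), r = 0.0472
F = 349.12 · e^(0.0472 × 3/12) = 349.12 × 1.011870 = 353.2641
Value of long forward = (F − K)·e^(−rT) = (353.2641 − 381.87) · e^(−0.0472·3/12)
= -28.6059 × 0.988269 = -28.27
Short position value = −(long value) = C$28.27

C$28.27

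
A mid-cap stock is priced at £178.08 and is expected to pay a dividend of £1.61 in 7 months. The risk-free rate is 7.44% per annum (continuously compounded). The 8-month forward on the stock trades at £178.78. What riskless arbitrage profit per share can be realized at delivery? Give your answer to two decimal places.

PV(dividends) I = 1.61·e^(−0.0744·7/12) = 1.5416
Fair forward F* = (S − I)·e^(rT) = (178.08 − 1.5416)·e^0.049600 = 176.5384 × 1.050851 = 185.5156
Market £178.78 < fair 185.5156: forward underpriced → reverse cash-and-carry (short the stock, invest proceeds at r, pay the dividends, go long the forward).
Profit at T = |F_mkt − F*| = |178.78 − 185.5156| = £6.74 per share

£6.74 per share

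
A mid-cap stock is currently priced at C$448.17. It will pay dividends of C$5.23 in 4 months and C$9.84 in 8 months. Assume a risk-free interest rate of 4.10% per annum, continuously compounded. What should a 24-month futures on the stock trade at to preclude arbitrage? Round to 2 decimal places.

C$470.48

PV(dividends) I = 5.23·e^(−0.0410·4/12) + 9.84·e^(−0.0410·8/12)
I = 5.1590 + 9.5747 = 14.7337
F = (S − I)·e^(rT) = (448.17 − 14.7337) · e^(0.0410·24/12)
= 433.4363 · e^0.082000 = 433.4363 × 1.085456 = C$470.48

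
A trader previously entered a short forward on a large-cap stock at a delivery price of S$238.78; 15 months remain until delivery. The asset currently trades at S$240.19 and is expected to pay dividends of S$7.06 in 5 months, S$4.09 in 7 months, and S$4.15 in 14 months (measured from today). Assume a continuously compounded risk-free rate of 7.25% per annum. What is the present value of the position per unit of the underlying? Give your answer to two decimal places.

PV(remaining dividends) I = 7.06·e^(−0.0725·5/12) + 4.09·e^(−0.0725·7/12) + 4.15·e^(−0.0725·14/12) = 14.5840
Current forward F = (S − I)·e^(rT) = (240.19 − 14.5840)·e^(0.0725·15/12) = 225.6060 × 1.094858 = 247.0065
Value (long) = (F − K)·e^(−rT) = (247.0065 − 238.78) × 0.913360 = 7.5138
Short position value = −(long value) = -S$7.51

-S$7.51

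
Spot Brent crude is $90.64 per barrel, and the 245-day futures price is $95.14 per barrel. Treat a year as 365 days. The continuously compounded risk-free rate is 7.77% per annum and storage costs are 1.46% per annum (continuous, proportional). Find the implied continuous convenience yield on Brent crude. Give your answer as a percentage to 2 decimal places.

2.01%

F = S·e^((r+u−y)T) ⇒ (r+u−y) = ln(F/S)/T
ln(95.14/90.64) = 0.048454; /T ⇒ 0.072187
y = r + u − ln(F/S)/T = 0.0777 + 0.0146 − 0.072187 = 0.020113
y = 2.01%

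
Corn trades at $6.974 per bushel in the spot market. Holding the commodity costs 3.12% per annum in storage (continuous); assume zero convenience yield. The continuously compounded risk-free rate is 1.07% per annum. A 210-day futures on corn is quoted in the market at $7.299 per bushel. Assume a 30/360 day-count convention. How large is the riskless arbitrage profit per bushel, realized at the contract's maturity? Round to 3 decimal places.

$0.152 per bushel

Fair futures: F* = S·e^(carry·T), with carry = (r + u) = 0.0107 + 0.0312 = 0.0419
F* = 6.974 · e^(0.0419 × 210/360) = 6.974 · e^0.024442 = 6.974 × 1.024743 = $7.1466
Market $7.299 > fair $7.1466: forward overpriced → cash-and-carry (buy spot, short the forward).
At maturity, profit = |F_mkt − F*| = |7.299 − 7.1466| = $0.152 per bushel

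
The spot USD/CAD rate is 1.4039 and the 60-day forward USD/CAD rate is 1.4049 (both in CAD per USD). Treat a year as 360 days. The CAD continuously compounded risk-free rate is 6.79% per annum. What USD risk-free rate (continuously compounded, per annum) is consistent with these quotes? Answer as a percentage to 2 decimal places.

6.36%

F = S·e^((r_CAD − r_USD)T) ⇒ r_USD = r_CAD − ln(F/S)/T
ln(1.4049/1.4039) = 0.000712; /(60/360) = 0.004272
r_USD = 0.0679 − 0.004272 = 0.063628
r_USD = 6.36%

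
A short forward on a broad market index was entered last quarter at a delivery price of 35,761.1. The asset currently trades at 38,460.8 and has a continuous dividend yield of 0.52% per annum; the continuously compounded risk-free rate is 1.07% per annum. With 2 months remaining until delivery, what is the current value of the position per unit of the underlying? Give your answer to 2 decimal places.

Current fair forward for the remaining 2 months: F = S·e^((r − q)·T), (r − q) = 0.0107 − 0.0052 = 0.0055
F = 38460.8 · e^(0.0055 × 2/12) = 38460.8 × 1.00091709 = 38496.0720
Value of long forward = (F − K)·e^(−rT) = (38496.0720 − 35761.1) · e^(−0.0107·2/12)
= 2734.9720 × 0.99821826 = 2730.10
Short position value = −(long value) = -2730.10

-2730.10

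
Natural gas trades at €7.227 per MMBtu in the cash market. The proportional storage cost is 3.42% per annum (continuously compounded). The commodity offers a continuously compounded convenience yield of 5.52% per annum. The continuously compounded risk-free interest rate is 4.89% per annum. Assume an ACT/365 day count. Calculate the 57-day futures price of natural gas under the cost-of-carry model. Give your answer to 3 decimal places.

Net carry = r + u − y = 0.0489 + 0.0342 − 0.0552 = 0.0279
F = S·e^((r+u−y)T) = 7.227 · e^(0.0279 × 57/365) = 7.227 · e^0.004357
= 7.227 × 1.004367 = €7.259 per MMBtu

€7.259 per MMBtu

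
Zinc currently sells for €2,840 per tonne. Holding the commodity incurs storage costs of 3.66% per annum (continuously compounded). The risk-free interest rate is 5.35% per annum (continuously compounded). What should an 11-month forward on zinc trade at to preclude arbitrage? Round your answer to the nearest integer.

€3,085 per tonne

Net carry = r + u − y = 0.0535 + 0.0366 − 0.0000 = 0.0901
F = S·e^((r+u−y)T) = 2840 · e^(0.0901 × 11/12) = 2840 · e^0.082592
= 2840 × 1.086099 = €3,085 per tonne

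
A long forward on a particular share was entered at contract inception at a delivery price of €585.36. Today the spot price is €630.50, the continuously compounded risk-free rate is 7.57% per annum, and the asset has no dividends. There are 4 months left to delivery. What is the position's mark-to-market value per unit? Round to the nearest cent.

€59.73

Current fair forward for the remaining 4 months: F = S·e^(r·T), r = 0.0757
F = 630.50 · e^(0.0757 × 4/12) = 630.50 × 1.025554 = 646.6118
Value of long forward = (F − K)·e^(−rT) = (646.6118 − 585.36) · e^(−0.0757·4/12)
= 61.2518 × 0.975082 = 59.73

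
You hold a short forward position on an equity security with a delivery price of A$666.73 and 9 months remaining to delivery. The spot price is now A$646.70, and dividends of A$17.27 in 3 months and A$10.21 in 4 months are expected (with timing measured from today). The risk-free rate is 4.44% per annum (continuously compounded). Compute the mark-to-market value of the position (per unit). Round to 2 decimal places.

PV(remaining dividends) I = 17.27·e^(−0.0444·3/12) + 10.21·e^(−0.0444·4/12) = 27.1394
Current forward F = (S − I)·e^(rT) = (646.70 − 27.1394)·e^(0.0444·9/12) = 619.5606 × 1.033861 = 640.5395
Value (long) = (F − K)·e^(−rT) = (640.5395 − 666.73) × 0.967248 = -25.3327
Short position value = −(long value) = A$25.33

A$25.33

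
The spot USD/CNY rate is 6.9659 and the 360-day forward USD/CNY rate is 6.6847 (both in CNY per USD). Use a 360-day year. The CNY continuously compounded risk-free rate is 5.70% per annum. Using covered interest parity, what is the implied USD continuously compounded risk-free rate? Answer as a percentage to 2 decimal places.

F = S·e^((r_CNY − r_USD)T) ⇒ r_USD = r_CNY − ln(F/S)/T
ln(6.6847/6.9659) = -0.041205; /(360/360) = -0.041205
r_USD = 0.0570 + 0.041205 = 0.098205
r_USD = 9.82%

9.82%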